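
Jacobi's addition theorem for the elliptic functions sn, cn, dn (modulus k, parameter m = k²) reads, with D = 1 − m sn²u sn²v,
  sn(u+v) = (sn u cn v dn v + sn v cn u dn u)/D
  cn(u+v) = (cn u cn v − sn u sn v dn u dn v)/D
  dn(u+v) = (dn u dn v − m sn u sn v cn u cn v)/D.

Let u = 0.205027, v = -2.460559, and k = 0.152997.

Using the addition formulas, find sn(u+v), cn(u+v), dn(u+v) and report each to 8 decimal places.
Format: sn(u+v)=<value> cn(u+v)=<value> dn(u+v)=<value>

sn u = 0.2035609519316833, cn u = 0.9790622752658111, dn u = 0.9995149012767932
sn v = -0.6430340677928341, cn v = -0.7658375726339109, dn v = 0.9951486955920516
m = k² = 0.023408082009
D = 1 − m·sn²u·sn²v = 0.9995989276328027
sn(u+v) = (sn u·cn v·dn v + sn v·cn u·dn u)/D = -0.7844033267181571/0.9995989276328027 = -0.7847180554462374
cn(u+v) = (cn u·cn v − sn u·sn v·dn u·dn v)/D = -0.6196042585054893/0.9995989276328027 = -0.6198528643611126
dn(u+v) = (dn u·dn v − m·sn u·sn v·cn u·cn v)/D = 0.9923685256037698/0.9995989276328027 = 0.9927666968929673

sn(u+v)=-0.78471806 cn(u+v)=-0.61985286 dn(u+v)=0.99276670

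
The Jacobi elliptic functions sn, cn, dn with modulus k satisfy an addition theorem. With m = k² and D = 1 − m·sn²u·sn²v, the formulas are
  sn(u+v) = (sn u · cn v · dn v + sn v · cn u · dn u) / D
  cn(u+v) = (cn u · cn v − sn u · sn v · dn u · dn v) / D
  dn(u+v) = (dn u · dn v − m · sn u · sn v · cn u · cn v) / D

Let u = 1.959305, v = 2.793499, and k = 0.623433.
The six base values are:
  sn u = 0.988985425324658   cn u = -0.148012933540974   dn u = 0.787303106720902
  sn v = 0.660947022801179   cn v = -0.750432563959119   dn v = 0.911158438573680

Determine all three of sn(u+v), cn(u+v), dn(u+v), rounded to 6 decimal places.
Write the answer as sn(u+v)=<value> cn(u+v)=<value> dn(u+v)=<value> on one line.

sn(u+v)=-0.903257 cn(u+v)=-0.429100 dn(u+v)=0.826375

m = k² = 0.388668705489
D = 1 − m·sn²u·sn²v = 0.8339294369525774
sn(u+v) = (sn u·cn v·dn v + sn v·cn u·dn u)/D = -0.7532524505590039/0.8339294369525774 = -0.903256819080052
cn(u+v) = (cn u·cn v − sn u·sn v·dn u·dn v)/D = -0.3578394214489206/0.8339294369525774 = -0.4291003598057058
dn(u+v) = (dn u·dn v − m·sn u·sn v·cn u·cn v)/D = 0.6891384903263862/0.8339294369525774 = 0.8263750621931517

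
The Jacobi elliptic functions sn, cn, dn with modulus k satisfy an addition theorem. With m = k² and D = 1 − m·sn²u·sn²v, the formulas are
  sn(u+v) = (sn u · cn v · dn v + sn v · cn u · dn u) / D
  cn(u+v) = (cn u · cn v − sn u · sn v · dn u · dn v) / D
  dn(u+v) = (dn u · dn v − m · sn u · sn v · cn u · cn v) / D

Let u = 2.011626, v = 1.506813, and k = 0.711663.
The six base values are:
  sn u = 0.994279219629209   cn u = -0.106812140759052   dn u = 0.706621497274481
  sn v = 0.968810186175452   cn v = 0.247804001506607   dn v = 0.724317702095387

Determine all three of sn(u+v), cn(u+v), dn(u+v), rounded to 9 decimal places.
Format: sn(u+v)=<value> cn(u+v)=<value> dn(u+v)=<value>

m = k² = 0.506464225569
D = 1 − m·sn²u·sn²v = 0.530059480731669
sn(u+v) = (sn u·cn v·dn v + sn v·cn u·dn u)/D = 0.1053403287059755/0.530059480731669 = 0.1987330338107879
cn(u+v) = (cn u·cn v − sn u·sn v·dn u·dn v)/D = -0.5194867354049029/0.530059480731669 = -0.9800536624452562
dn(u+v) = (dn u·dn v − m·sn u·sn v·cn u·cn v)/D = 0.5247313882931504/0.530059480731669 = 0.9899481234989629

sn(u+v)=0.198733034 cn(u+v)=-0.980053662 dn(u+v)=0.989948123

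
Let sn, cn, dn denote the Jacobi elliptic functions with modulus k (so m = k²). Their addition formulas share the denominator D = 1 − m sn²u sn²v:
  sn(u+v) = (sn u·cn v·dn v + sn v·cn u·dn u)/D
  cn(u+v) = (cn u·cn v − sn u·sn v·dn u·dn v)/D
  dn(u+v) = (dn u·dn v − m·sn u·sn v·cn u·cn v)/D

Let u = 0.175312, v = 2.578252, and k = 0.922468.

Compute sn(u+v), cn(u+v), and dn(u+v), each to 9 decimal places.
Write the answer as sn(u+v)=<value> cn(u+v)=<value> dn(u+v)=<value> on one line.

sn(u+v)=0.989905760 cn(u+v)=-0.141727154 dn(u+v)=0.407609388

sn u = 0.1736684268743101, cn u = 0.9848041823159579, dn u = 0.987083997090478
sn v = 0.9973886847301758, cn v = -0.07222057582302903, dn v = 0.3917794906405882
m = k² = 0.850947211024
D = 1 − m·sn²u·sn²v = 0.9744686820689812
sn(u+v) = (sn u·cn v·dn v + sn v·cn u·dn u)/D = 0.9646321613454976/0.9744686820689812 = 0.9899057600264804
cn(u+v) = (cn u·cn v − sn u·sn v·dn u·dn v)/D = -0.1381086732655524/0.9744686820689812 = -0.1417271543014821
dn(u+v) = (dn u·dn v − m·sn u·sn v·cn u·cn v)/D = 0.3972025835448407/0.9744686820689812 = 0.4076093884325811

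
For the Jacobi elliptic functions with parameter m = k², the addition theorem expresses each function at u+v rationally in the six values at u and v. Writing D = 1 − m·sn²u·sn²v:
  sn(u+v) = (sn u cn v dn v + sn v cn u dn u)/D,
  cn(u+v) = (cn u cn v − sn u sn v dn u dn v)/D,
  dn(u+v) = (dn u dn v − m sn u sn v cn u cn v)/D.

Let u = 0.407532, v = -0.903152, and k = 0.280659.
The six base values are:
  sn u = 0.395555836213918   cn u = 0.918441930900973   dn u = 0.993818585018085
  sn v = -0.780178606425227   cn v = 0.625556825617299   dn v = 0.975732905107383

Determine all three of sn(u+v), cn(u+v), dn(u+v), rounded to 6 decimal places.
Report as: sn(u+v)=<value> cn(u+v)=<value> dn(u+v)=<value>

m = k² = 0.078769474281
D = 1 − m·sn²u·sn²v = 0.9924982667947605
sn(u+v) = (sn u·cn v·dn v + sn v·cn u·dn u)/D = -0.4706815216713488/0.9924982667947605 = -0.4742391371537592
cn(u+v) = (cn u·cn v − sn u·sn v·dn u·dn v)/D = 0.8737915739738781/0.9924982667947605 = 0.8803960704090278
dn(u+v) = (dn u·dn v − m·sn u·sn v·cn u·cn v)/D = 0.9836676949143927/0.9924982667947605 = 0.9911026828199047

sn(u+v)=-0.474239 cn(u+v)=0.880396 dn(u+v)=0.991103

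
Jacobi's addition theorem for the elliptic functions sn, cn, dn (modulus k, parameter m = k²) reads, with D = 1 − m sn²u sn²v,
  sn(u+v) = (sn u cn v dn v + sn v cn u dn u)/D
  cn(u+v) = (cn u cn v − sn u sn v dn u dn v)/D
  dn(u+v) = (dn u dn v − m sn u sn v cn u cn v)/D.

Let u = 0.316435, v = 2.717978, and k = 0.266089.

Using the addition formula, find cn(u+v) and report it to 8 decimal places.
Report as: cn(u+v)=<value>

cn(u+v)=-0.98640759

sn u = 0.3108323486596214, cn u = 0.9504647552785656, dn u = 0.996573735322438
sn v = 0.4620419058565805, cn v = -0.8868580930636078, dn v = 0.9924135764875966
m = k² = 0.070803355921
D = 1 − m·sn²u·sn²v = 0.9985396095109392
cn(u+v) = (cn u·cn v − sn u·sn v·dn u·dn v)/D = -0.9849670487066712/0.9985396095109392 = -0.9864075889679373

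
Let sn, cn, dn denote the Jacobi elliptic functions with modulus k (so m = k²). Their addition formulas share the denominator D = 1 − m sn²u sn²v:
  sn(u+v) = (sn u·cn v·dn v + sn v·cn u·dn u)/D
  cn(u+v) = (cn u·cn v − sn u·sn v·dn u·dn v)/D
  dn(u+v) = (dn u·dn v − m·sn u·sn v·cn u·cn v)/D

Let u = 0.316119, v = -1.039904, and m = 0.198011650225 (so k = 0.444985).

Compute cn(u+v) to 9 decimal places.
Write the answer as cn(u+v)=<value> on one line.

cn(u+v)=0.756694811

sn u = 0.3099096752960785, cn u = 0.9507660033666955, dn u = 0.9904454390378959
sn v = -0.8468898489779566, cn v = 0.5317683552996492, dn v = 0.9262729650430793
m = k² = 0.198011650225
D = 1 − m·sn²u·sn²v = 0.9863599843728378
cn(u+v) = (cn u·cn v − sn u·sn v·dn u·dn v)/D = 0.7463734818875825/0.9863599843728378 = 0.7566948109337109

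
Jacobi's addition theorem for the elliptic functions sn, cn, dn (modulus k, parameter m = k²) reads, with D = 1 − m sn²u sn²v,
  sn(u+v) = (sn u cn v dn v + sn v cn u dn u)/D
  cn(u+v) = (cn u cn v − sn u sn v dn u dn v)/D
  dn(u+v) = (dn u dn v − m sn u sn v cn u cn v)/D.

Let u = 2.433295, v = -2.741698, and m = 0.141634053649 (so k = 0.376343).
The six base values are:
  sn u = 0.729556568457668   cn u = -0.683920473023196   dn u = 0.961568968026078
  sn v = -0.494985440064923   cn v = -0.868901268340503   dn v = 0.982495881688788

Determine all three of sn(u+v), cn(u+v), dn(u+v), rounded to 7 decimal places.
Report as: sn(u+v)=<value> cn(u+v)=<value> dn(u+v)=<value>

sn(u+v)=-0.3028904 cn(u+v)=0.9530254 dn(u+v)=0.9934818

m = k² = 0.141634053649
D = 1 − m·sn²u·sn²v = 0.9815298476487809
sn(u+v) = (sn u·cn v·dn v + sn v·cn u·dn u)/D = -0.2972959529620768/0.9815298476487809 = -0.3028903845096902
cn(u+v) = (cn u·cn v − sn u·sn v·dn u·dn v)/D = 0.9354228766594334/0.9815298476487809 = 0.9530254010106824
dn(u+v) = (dn u·dn v − m·sn u·sn v·cn u·cn v)/D = 0.9751320589915655/0.9815298476487809 = 0.9934818195569488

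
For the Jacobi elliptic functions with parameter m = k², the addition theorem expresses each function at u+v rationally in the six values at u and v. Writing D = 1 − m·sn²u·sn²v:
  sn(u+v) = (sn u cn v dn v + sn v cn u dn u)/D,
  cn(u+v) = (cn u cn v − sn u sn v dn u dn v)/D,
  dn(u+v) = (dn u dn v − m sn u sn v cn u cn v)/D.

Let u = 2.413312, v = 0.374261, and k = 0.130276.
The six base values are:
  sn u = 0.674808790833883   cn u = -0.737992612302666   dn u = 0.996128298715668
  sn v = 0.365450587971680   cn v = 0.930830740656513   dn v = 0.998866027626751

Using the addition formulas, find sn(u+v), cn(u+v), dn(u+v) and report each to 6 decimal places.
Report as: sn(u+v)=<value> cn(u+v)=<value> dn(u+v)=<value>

sn(u+v)=0.359136 cn(u+v)=-0.933285 dn(u+v)=0.998905

m = k² = 0.016971836176
D = 1 − m·sn²u·sn²v = 0.9989678385751913
sn(u+v) = (sn u·cn v·dn v + sn v·cn u·dn u)/D = 0.3587648444786465/0.9989678385751913 = 0.3591355303193203
cn(u+v) = (cn u·cn v − sn u·sn v·dn u·dn v)/D = -0.9323221164778845/0.9989678385751913 = -0.9332854176843548
dn(u+v) = (dn u·dn v − m·sn u·sn v·cn u·cn v)/D = 0.9978738697370257/0.9989678385751913 = 0.9989049008427279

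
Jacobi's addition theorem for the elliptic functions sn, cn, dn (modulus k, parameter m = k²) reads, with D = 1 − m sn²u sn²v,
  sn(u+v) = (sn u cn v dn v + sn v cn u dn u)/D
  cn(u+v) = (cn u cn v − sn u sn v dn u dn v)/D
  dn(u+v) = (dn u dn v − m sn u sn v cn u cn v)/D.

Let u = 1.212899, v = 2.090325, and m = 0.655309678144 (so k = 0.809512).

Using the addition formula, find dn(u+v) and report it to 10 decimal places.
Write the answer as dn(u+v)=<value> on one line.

sn u = 0.8763292640287773, cn u = 0.4817125917046195, dn u = 0.7048070519697061
sn v = 0.9990023192605785, cn v = -0.04465832634554565, dn v = 0.5882153085996201
m = k² = 0.655309678144
D = 1 − m·sn²u·sn²v = 0.4977566393078639
dn(u+v) = (dn u·dn v − m·sn u·sn v·cn u·cn v)/D = 0.4269198796293551/0.4977566393078639 = 0.8576879661976821

dn(u+v)=0.8576879662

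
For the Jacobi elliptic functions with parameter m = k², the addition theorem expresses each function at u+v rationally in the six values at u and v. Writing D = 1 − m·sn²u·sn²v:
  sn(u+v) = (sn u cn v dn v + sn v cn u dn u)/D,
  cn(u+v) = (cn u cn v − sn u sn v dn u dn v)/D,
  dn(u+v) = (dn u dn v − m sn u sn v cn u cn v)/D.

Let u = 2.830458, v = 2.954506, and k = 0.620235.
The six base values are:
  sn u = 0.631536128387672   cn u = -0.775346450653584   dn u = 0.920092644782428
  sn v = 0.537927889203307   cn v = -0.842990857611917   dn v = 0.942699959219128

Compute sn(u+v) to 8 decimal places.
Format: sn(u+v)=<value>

m = k² = 0.384691455225
D = 1 − m·sn²u·sn²v = 0.9556026485466779
sn(u+v) = (sn u·cn v·dn v + sn v·cn u·dn u)/D = -0.8856265151788396/0.9556026485466779 = -0.9267727716386501

sn(u+v)=-0.92677277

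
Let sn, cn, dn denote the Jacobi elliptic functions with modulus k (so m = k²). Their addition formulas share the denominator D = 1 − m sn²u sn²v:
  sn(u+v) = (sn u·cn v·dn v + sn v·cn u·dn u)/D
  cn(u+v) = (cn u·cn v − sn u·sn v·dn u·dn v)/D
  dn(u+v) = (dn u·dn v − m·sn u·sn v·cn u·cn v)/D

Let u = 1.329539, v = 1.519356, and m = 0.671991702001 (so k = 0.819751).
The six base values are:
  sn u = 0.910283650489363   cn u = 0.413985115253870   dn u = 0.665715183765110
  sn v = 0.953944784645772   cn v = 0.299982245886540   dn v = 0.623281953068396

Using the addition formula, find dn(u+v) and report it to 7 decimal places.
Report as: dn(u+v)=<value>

dn(u+v)=0.6942451

m = k² = 0.671991702001
D = 1 − m·sn²u·sn²v = 0.4932848709979772
dn(u+v) = (dn u·dn v − m·sn u·sn v·cn u·cn v)/D = 0.3424606113771335/0.4932848709979772 = 0.6942451137499772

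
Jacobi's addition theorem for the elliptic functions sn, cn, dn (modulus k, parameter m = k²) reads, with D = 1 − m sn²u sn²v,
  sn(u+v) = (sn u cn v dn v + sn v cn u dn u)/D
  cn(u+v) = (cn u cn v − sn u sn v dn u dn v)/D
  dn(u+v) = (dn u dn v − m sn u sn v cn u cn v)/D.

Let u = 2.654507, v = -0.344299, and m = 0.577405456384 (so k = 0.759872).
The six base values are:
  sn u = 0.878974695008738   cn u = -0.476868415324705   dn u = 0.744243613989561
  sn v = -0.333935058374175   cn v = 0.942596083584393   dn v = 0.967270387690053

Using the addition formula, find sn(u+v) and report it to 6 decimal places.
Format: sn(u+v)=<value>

sn(u+v)=0.968074

m = k² = 0.577405456384
D = 1 − m·sn²u·sn²v = 0.9502540578687081
sn(u+v) = (sn u·cn v·dn v + sn v·cn u·dn u)/D = 0.9199166756449031/0.9502540578687081 = 0.9680744512769063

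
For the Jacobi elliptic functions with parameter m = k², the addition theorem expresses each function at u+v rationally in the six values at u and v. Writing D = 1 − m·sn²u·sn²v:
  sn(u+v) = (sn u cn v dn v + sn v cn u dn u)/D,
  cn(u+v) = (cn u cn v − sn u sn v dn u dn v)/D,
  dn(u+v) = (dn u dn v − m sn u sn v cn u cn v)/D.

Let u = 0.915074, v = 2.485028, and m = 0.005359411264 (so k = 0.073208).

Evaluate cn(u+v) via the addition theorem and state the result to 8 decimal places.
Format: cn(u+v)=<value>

cn(u+v)=-0.96784646

sn u = 0.792254849512269, cn u = 0.610190341962483, dn u = 0.9983166183175319
sn v = 0.6135516908759437, cn v = -0.7896545590467204, dn v = 0.9989907270822803
m = k² = 0.005359411264
D = 1 − m·sn²u·sn²v = 0.9987336632464506
cn(u+v) = (cn u·cn v − sn u·sn v·dn u·dn v)/D = -0.9666208432049444/0.9987336632464506 = -0.9678464627525207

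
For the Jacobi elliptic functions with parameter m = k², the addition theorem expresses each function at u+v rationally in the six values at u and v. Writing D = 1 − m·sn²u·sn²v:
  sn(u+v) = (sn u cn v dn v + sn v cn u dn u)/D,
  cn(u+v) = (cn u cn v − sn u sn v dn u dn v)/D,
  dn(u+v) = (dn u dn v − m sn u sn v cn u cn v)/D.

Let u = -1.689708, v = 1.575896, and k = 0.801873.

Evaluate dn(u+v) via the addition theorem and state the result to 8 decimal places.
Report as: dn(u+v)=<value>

dn(u+v)=0.99585634

sn u = -0.982629843049108, cn u = 0.1855763765927264, dn u = 0.6157464712434163
sn v = 0.9670075284077761, cn v = 0.2547477968554076, dn v = 0.631449224236756
m = k² = 0.643000308129
D = 1 − m·sn²u·sn²v = 0.4194350793785358
dn(u+v) = (dn u·dn v − m·sn u·sn v·cn u·cn v)/D = 0.4176970823379974/0.4194350793785358 = 0.9958563383799145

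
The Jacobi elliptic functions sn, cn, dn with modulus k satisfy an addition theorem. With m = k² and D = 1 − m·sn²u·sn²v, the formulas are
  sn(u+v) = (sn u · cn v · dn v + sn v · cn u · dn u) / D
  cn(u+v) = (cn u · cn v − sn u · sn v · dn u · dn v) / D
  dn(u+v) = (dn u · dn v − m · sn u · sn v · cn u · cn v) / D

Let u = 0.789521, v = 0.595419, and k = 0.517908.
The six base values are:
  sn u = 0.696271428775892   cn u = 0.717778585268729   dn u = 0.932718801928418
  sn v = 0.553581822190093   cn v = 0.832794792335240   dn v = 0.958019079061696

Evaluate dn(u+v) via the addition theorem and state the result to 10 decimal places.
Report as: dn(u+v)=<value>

dn(u+v)=0.8662827893

m = k² = 0.268228696464
D = 1 − m·sn²u·sn²v = 0.9601502106829233
dn(u+v) = (dn u·dn v − m·sn u·sn v·cn u·cn v)/D = 0.8317616026312822/0.9601502106829233 = 0.8662827892728133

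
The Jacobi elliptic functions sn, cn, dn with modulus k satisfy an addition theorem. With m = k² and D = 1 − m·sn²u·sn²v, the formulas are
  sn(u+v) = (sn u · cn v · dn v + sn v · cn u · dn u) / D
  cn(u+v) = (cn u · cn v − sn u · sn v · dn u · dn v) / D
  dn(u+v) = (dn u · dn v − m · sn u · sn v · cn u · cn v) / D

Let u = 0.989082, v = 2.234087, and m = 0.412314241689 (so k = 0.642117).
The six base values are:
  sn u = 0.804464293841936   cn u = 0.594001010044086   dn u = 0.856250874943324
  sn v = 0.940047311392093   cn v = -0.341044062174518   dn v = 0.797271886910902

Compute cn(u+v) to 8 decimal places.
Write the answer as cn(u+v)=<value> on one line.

cn(u+v)=-0.94063580

m = k² = 0.412314241689
D = 1 − m·sn²u·sn²v = 0.7642013552615205
cn(u+v) = (cn u·cn v − sn u·sn v·dn u·dn v)/D = -0.7188351514770087/0.7642013552615205 = -0.940635797787892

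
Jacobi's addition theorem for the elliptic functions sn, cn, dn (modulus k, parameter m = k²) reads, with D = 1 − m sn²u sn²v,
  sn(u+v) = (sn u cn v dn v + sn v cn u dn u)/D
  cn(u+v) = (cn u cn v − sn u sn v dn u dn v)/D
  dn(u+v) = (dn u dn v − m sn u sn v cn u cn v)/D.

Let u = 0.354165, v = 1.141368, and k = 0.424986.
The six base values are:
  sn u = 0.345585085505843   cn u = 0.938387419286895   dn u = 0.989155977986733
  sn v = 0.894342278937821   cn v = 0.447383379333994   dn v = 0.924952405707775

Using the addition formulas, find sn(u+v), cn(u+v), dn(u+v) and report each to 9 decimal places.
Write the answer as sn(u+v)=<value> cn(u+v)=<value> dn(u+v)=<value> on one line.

m = k² = 0.180613100196
D = 1 − m·sn²u·sn²v = 0.9827469153244562
sn(u+v) = (sn u·cn v·dn v + sn v·cn u·dn u)/D = 0.9731447991508467/0.9827469153244562 = 0.9902293092719203
cn(u+v) = (cn u·cn v − sn u·sn v·dn u·dn v)/D = 0.1370426921269142/0.9827469153244562 = 0.1394486108172309
dn(u+v) = (dn u·dn v − m·sn u·sn v·cn u·cn v)/D = 0.8914869281442035/0.9827469153244562 = 0.9071378543578302

sn(u+v)=0.990229309 cn(u+v)=0.139448611 dn(u+v)=0.907137854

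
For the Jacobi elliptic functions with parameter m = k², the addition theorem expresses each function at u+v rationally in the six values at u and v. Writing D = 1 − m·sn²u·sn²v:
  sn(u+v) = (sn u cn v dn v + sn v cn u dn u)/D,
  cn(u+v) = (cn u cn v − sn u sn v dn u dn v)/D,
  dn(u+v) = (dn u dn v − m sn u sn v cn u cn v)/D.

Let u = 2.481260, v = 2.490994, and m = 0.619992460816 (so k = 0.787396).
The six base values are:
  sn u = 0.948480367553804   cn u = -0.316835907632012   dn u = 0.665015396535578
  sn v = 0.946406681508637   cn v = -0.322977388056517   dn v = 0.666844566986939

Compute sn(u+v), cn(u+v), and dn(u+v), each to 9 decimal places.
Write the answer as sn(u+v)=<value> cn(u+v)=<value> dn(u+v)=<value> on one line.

m = k² = 0.619992460816
D = 1 − m·sn²u·sn²v = 0.500427302182683
sn(u+v) = (sn u·cn v·dn v + sn v·cn u·dn u)/D = -0.4036882427216764/0.500427302182683 = -0.8066870871372009
cn(u+v) = (cn u·cn v − sn u·sn v·dn u·dn v)/D = -0.2957419271224884/0.500427302182683 = -0.5909788011816481
dn(u+v) = (dn u·dn v − m·sn u·sn v·cn u·cn v)/D = 0.386511204305443/0.500427302182683 = 0.7723623443797348

sn(u+v)=-0.806687087 cn(u+v)=-0.590978801 dn(u+v)=0.772362344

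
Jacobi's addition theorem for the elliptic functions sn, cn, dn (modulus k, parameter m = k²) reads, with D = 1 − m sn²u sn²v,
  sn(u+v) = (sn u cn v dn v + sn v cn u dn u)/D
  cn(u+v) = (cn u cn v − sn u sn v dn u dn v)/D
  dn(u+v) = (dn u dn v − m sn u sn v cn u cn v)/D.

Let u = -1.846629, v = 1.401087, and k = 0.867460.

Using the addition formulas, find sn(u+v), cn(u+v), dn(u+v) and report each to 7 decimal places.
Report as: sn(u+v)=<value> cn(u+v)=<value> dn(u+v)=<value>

sn(u+v)=-0.4213638 cn(u+v)=0.9068917 dn(u+v)=0.9308050

sn u = -0.9874910999726771, cn u = 0.1576747521791367, dn u = 0.5159660555095391
sn v = 0.9190321147123687, cn v = 0.3941826634027829, dn v = 0.603684134649716
m = k² = 0.7524868516
D = 1 − m·sn²u·sn²v = 0.3802355355990108
sn(u+v) = (sn u·cn v·dn v + sn v·cn u·dn u)/D = -0.1602174872257062/0.3802355355990108 = -0.4213637922434176
cn(u+v) = (cn u·cn v − sn u·sn v·dn u·dn v)/D = 0.3448324510821847/0.3802355355990108 = 0.9068916994802885
dn(u+v) = (dn u·dn v − m·sn u·sn v·cn u·cn v)/D = 0.3539251241848785/0.3802355355990108 = 0.9308049644211087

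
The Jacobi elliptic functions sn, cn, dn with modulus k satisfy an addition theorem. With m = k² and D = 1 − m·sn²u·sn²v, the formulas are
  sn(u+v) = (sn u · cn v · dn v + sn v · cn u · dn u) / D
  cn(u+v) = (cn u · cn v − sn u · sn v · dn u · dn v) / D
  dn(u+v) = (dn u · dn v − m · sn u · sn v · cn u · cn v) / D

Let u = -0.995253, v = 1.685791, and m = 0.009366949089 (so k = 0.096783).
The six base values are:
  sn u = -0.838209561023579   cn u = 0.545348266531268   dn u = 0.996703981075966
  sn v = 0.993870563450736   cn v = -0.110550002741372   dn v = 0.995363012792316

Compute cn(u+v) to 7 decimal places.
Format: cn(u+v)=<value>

cn(u+v)=0.7712009

m = k² = 0.009366949089
D = 1 − m·sn²u·sn²v = 0.9934992564162391
cn(u+v) = (cn u·cn v − sn u·sn v·dn u·dn v)/D = 0.7661875249119369/0.9934992564162391 = 0.7712009042419786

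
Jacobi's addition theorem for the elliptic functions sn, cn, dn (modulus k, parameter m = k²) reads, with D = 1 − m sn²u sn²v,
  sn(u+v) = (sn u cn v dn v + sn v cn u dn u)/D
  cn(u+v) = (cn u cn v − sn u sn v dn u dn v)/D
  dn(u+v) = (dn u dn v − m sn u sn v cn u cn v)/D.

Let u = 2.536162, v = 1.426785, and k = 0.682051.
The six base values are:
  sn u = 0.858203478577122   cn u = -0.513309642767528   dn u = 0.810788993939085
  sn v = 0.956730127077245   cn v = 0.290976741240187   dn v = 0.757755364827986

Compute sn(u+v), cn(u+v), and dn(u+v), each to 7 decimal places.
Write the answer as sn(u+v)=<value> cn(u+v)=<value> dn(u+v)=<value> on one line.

sn(u+v)=-0.3044241 cn(u+v)=-0.9525366 dn(u+v)=0.9782069

m = k² = 0.465193566601
D = 1 − m·sn²u·sn²v = 0.6863876614084643
sn(u+v) = (sn u·cn v·dn v + sn v·cn u·dn u)/D = -0.2089529147506285/0.6863876614084643 = -0.3044240543628918
cn(u+v) = (cn u·cn v − sn u·sn v·dn u·dn v)/D = -0.6538093767689457/0.6863876614084643 = -0.9525366109107088
dn(u+v) = (dn u·dn v − m·sn u·sn v·cn u·cn v)/D = 0.6714291148657213/0.6863876614084643 = 0.9782068539634758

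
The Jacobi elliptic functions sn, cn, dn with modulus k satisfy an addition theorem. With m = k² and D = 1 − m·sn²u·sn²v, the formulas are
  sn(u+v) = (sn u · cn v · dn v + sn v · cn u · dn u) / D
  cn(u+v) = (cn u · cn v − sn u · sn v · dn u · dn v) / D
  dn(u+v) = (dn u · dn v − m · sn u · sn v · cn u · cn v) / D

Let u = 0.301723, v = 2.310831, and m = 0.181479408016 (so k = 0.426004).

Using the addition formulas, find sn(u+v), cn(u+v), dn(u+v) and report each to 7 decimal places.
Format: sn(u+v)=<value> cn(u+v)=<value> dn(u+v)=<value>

sn u = 0.2963873482508313, cn u = 0.9550678194750572, dn u = 0.9919969041712971
sn v = 0.8225811892402379, cn v = -0.5686476827598227, dn v = 0.936591590457828
m = k² = 0.181479408016
D = 1 − m·sn²u·sn²v = 0.9892129119425066
sn(u+v) = (sn u·cn v·dn v + sn v·cn u·dn u)/D = 0.6214802972360743/0.9892129119425066 = 0.6282573647524275
cn(u+v) = (cn u·cn v − sn u·sn v·dn u·dn v)/D = -0.7696131660133772/0.9892129119425066 = -0.778005580721845
dn(u+v) = (dn u·dn v − m·sn u·sn v·cn u·cn v)/D = 0.9531253774516186/0.9892129119425066 = 0.9635189411144833

sn(u+v)=0.6282574 cn(u+v)=-0.7780056 dn(u+v)=0.9635189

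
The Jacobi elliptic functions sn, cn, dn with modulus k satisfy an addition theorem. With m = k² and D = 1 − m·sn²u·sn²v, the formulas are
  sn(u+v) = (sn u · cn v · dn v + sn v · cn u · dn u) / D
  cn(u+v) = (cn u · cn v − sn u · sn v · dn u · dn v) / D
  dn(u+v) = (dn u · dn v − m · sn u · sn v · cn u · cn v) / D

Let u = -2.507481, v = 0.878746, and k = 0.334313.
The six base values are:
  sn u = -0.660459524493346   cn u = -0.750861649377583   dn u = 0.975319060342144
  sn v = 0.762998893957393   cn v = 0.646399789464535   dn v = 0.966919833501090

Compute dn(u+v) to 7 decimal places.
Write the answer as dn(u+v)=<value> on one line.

m = k² = 0.111765181969
D = 1 − m·sn²u·sn²v = 0.9716177539039734
dn(u+v) = (dn u·dn v − m·sn u·sn v·cn u·cn v)/D = 0.9157191666220429/0.9716177539039734 = 0.9424685406814261

dn(u+v)=0.9424685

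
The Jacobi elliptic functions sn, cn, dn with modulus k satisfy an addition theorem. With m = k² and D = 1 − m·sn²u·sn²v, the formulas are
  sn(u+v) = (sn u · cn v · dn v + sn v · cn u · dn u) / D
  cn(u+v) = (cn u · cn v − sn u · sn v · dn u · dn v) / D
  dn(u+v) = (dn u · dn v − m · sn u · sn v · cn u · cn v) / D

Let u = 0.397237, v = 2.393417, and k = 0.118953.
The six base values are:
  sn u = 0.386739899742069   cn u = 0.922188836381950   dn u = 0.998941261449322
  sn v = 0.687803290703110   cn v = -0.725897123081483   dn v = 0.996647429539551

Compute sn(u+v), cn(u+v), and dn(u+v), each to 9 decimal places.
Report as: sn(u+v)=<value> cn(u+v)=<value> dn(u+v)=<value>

m = k² = 0.014149816209
D = 1 − m·sn²u·sn²v = 0.9989988082596079
sn(u+v) = (sn u·cn v·dn v + sn v·cn u·dn u)/D = 0.3538207726791433/0.9989988082596079 = 0.3541753701343722
cn(u+v) = (cn u·cn v − sn u·sn v·dn u·dn v)/D = -0.9342427306245689/0.9989988082596079 = -0.9351790241393251
dn(u+v) = (dn u·dn v − m·sn u·sn v·cn u·cn v)/D = 0.9981118251946358/0.9989988082596079 = 0.9991121280049199

sn(u+v)=0.354175370 cn(u+v)=-0.935179024 dn(u+v)=0.999112128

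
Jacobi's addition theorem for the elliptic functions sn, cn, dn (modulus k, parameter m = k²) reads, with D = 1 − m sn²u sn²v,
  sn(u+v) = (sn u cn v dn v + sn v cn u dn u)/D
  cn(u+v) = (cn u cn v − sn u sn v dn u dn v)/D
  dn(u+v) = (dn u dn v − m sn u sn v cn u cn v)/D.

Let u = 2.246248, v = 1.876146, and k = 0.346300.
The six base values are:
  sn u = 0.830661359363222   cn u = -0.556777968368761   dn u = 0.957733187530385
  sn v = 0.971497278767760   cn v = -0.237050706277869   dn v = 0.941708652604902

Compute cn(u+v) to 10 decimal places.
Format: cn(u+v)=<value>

cn(u+v)=-0.6463154385

m = k² = 0.11992369
D = 1 − m·sn²u·sn²v = 0.9219026717099276
cn(u+v) = (cn u·cn v − sn u·sn v·dn u·dn v)/D = -0.5958399295040591/0.9219026717099276 = -0.646315438482141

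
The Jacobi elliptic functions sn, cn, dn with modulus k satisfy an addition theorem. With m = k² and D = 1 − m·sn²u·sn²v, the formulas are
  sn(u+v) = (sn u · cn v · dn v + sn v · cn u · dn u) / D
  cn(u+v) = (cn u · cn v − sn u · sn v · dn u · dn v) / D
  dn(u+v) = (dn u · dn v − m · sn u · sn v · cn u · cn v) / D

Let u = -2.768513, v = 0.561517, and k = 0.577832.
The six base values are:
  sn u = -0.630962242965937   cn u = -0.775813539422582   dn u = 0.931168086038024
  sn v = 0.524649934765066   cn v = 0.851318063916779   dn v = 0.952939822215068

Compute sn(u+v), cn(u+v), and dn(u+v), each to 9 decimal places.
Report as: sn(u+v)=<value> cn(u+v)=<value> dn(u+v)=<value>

sn(u+v)=-0.924719489 cn(u+v)=-0.380649270 dn(u+v)=0.845274374

m = k² = 0.333889820224
D = 1 − m·sn²u·sn²v = 0.963411115596954
sn(u+v) = (sn u·cn v·dn v + sn v·cn u·dn u)/D = -0.8908850344462354/0.963411115596954 = -0.9247194889320126
cn(u+v) = (cn u·cn v − sn u·sn v·dn u·dn v)/D = -0.3667217379096818/0.963411115596954 = -0.3806492700496316
dn(u+v) = (dn u·dn v − m·sn u·sn v·cn u·cn v)/D = 0.8143467273950979/0.963411115596954 = 0.8452743737449074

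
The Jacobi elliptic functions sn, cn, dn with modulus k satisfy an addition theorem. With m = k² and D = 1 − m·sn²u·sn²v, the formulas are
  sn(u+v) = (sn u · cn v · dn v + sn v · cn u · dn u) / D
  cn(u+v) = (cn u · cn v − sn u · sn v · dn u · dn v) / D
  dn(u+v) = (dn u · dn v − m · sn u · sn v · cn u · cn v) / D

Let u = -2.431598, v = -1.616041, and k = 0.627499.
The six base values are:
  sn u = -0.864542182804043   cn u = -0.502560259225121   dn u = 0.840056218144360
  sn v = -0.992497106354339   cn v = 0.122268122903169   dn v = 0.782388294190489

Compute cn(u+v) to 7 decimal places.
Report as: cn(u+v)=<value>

m = k² = 0.393754995001
D = 1 − m·sn²u·sn²v = 0.7100941686664061
cn(u+v) = (cn u·cn v − sn u·sn v·dn u·dn v)/D = -0.6254042823665338/0.7100941686664061 = -0.8807342884410327

cn(u+v)=-0.8807343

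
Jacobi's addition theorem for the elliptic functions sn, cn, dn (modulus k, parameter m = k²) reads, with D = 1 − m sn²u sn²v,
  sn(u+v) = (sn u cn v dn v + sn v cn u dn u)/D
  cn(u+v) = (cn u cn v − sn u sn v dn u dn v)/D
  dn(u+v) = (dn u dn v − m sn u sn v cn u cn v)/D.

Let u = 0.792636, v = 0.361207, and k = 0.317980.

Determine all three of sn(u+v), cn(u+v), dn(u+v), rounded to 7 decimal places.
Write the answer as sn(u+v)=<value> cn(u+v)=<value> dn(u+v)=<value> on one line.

sn u = 0.707001665063233, cn u = 0.707211881685974, dn u = 0.9744020677044569
sn v = 0.3526801419550129, cn v = 0.9357439379822837, dn v = 0.9936918269982382
m = k² = 0.1011112804
D = 1 − m·sn²u·sn²v = 0.993713592970781
sn(u+v) = (sn u·cn v·dn v + sn v·cn u·dn u)/D = 0.900434169431431/0.993713592970781 = 0.9061304744151841
cn(u+v) = (cn u·cn v − sn u·sn v·dn u·dn v)/D = 0.4203391623144673/0.993713592970781 = 0.422998301812328
dn(u+v) = (dn u·dn v − m·sn u·sn v·cn u·cn v)/D = 0.951571084944414/0.993713592970781 = 0.9575908910530459

sn(u+v)=0.9061305 cn(u+v)=0.4229983 dn(u+v)=0.9575909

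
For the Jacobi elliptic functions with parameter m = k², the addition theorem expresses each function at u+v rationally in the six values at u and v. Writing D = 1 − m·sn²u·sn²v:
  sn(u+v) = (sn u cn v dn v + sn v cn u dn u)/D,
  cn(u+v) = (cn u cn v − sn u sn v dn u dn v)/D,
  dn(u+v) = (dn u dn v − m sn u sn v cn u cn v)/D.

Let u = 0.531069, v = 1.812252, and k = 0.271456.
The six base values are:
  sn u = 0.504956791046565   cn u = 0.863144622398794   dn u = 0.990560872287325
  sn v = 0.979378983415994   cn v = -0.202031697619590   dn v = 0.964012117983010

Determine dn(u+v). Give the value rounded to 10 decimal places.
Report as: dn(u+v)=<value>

dn(u+v)=0.9789097093

m = k² = 0.073688359936
D = 1 − m·sn²u·sn²v = 0.9819777551514309
dn(u+v) = (dn u·dn v − m·sn u·sn v·cn u·cn v)/D = 0.9612675588697673/0.9819777551514309 = 0.9789097093360634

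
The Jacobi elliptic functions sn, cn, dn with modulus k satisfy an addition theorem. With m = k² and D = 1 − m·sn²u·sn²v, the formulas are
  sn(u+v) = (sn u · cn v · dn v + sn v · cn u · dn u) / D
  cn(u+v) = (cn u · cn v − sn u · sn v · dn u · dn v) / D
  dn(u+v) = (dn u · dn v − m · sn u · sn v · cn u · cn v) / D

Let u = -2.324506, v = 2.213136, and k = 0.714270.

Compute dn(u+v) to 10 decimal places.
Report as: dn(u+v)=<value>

sn u = -0.9463981471022803, cn u = -0.3230023949777628, dn u = 0.7369164783149706
sn v = 0.9694723014473608, cn v = -0.2452008497667936, dn v = 0.7214514886173884
m = k² = 0.5101816329
D = 1 − m·sn²u·sn²v = 0.5705195563091843
dn(u+v) = (dn u·dn v − m·sn u·sn v·cn u·cn v)/D = 0.5687228392841944/0.5705195563091843 = 0.9968507354303274

dn(u+v)=0.9968507354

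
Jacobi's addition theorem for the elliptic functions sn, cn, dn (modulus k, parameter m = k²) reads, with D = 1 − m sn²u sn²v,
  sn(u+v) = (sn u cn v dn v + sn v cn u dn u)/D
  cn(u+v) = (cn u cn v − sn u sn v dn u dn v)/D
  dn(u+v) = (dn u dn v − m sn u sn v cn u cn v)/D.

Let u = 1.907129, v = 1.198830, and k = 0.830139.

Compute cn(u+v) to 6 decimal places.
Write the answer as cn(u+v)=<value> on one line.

cn(u+v)=-0.608160

sn u = 0.9963672048966153, cn u = 0.08516098288832848, dn u = 0.562020540352813
sn v = 0.8679352665908729, cn v = 0.496677332891114, dn v = 0.6934477532486123
m = k² = 0.689130759321
D = 1 − m·sn²u·sn²v = 0.4846347228155065
cn(u+v) = (cn u·cn v − sn u·sn v·dn u·dn v)/D = -0.2947356774790625/0.4846347228155065 = -0.6081604631355812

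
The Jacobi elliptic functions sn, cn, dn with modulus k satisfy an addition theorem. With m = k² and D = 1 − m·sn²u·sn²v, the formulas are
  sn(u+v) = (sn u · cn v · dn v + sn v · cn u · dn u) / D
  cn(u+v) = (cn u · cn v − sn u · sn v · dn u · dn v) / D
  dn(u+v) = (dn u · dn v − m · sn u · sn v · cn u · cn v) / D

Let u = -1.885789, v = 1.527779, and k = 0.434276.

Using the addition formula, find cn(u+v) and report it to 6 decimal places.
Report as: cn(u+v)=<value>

cn(u+v)=0.937087

sn u = -0.9781944910495829, cn u = -0.2076909667757544, dn u = 0.9052842262735413
sn v = 0.9935452601025209, cn v = 0.1134363968389954, dn v = 0.9021259168740046
m = k² = 0.188595644176
D = 1 − m·sn²u·sn²v = 0.8218616624816123
cn(u+v) = (cn u·cn v − sn u·sn v·dn u·dn v)/D = 0.7701560043070127/0.8218616624816123 = 0.9370871516035019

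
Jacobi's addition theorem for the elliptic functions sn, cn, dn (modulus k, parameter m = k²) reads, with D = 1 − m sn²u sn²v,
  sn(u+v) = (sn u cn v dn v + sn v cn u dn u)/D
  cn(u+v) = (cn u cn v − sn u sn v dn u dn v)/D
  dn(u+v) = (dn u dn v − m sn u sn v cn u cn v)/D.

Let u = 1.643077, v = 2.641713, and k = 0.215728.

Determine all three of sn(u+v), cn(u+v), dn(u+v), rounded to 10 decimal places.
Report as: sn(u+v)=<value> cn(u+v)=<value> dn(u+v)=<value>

sn u = 0.9986351884386561, cn u = -0.05222796580463257, dn u = 0.9765184975640951
sn v = 0.5109453571278062, cn v = -0.8596131932616777, dn v = 0.9939066358946436
m = k² = 0.046538569984
D = 1 − m·sn²u·sn²v = 0.9878835420709225
sn(u+v) = (sn u·cn v·dn v + sn v·cn u·dn u)/D = -0.8792682136551085/0.9878835420709225 = -0.8900524972932323
cn(u+v) = (cn u·cn v − sn u·sn v·dn u·dn v)/D = -0.4503346546184811/0.9878835420709225 = -0.4558580393741902
dn(u+v) = (dn u·dn v − m·sn u·sn v·cn u·cn v)/D = 0.9695021084285988/0.9878835420709225 = 0.9813931168406852

sn(u+v)=-0.8900524973 cn(u+v)=-0.4558580394 dn(u+v)=0.9813931168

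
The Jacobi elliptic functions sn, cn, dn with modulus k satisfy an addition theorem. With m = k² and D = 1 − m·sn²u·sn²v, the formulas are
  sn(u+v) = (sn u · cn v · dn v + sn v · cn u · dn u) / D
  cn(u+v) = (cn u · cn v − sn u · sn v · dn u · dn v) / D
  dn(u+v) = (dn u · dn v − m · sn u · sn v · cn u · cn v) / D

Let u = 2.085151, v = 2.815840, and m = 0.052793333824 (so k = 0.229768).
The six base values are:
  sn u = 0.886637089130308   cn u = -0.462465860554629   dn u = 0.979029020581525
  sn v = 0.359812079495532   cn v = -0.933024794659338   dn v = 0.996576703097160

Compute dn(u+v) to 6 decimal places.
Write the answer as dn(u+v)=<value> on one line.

dn(u+v)=0.973642

m = k² = 0.052793333824
D = 1 − m·sn²u·sn²v = 0.9946269317726461
dn(u+v) = (dn u·dn v − m·sn u·sn v·cn u·cn v)/D = 0.9684102052590409/0.9946269317726461 = 0.9736416482641575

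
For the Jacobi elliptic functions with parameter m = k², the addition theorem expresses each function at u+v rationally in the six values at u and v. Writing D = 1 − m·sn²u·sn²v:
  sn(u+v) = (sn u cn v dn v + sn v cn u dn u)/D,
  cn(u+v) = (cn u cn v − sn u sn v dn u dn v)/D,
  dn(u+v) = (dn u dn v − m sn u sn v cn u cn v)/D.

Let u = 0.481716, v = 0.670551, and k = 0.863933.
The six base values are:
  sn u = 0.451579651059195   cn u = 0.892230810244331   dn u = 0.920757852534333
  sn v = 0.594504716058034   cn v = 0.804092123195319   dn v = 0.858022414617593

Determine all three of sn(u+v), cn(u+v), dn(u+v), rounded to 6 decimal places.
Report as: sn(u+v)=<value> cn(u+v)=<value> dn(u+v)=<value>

sn(u+v)=0.845441 cn(u+v)=0.534069 dn(u+v)=0.683015

m = k² = 0.746380228489
D = 1 − m·sn²u·sn²v = 0.946205303452423
sn(u+v) = (sn u·cn v·dn v + sn v·cn u·dn u)/D = 0.7999605088551429/0.946205303452423 = 0.8454407367368623
cn(u+v) = (cn u·cn v − sn u·sn v·dn u·dn v)/D = 0.505339153988401/0.946205303452423 = 0.5340692470699203
dn(u+v) = (dn u·dn v − m·sn u·sn v·cn u·cn v)/D = 0.6462726124013527/0.946205303452423 = 0.683015208267482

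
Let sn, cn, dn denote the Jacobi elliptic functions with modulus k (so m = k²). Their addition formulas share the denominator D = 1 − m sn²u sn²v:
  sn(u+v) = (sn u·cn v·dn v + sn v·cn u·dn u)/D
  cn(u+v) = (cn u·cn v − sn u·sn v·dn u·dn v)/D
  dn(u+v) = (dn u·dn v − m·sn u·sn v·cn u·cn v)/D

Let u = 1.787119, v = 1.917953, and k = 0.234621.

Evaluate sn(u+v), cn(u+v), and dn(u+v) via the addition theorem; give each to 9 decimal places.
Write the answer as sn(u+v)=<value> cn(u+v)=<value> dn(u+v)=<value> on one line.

sn u = 0.9822566185413471, cn u = -0.1875418228868389, dn u = 0.9730822659790823
sn v = 0.9504624458179572, cn v = -0.3108394104513563, dn v = 0.9748187993265632
m = k² = 0.055047013641
D = 1 − m·sn²u·sn²v = 0.9520207323704796
sn(u+v) = (sn u·cn v·dn v + sn v·cn u·dn u)/D = -0.471088975880907/0.9520207323704796 = -0.494830584947369
cn(u+v) = (cn u·cn v − sn u·sn v·dn u·dn v)/D = -0.8272959879430714/0.9520207323704796 = -0.8689894661045349
dn(u+v) = (dn u·dn v − m·sn u·sn v·cn u·cn v)/D = 0.9455829821297806/0.9520207323704796 = 0.9932378045752539

sn(u+v)=-0.494830585 cn(u+v)=-0.868989466 dn(u+v)=0.993237805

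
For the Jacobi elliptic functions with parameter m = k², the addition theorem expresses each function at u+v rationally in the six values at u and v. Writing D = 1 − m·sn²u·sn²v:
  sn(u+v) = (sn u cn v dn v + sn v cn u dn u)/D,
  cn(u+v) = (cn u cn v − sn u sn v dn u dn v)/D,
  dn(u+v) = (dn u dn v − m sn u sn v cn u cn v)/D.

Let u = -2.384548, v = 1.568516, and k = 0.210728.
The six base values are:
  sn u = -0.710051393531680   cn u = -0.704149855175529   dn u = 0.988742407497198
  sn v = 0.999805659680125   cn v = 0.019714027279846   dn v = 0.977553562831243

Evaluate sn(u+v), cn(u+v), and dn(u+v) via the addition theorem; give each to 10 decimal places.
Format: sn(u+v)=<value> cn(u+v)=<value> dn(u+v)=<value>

m = k² = 0.044406289984
D = 1 − m·sn²u·sn²v = 0.9776202494954813
sn(u+v) = (sn u·cn v·dn v + sn v·cn u·dn u)/D = -0.7097712868099393/0.9776202494954813 = -0.7260194202976357
cn(u+v) = (cn u·cn v − sn u·sn v·dn u·dn v)/D = 0.6722842201359258/0.9776202494954813 = 0.6876741970953142
dn(u+v) = (dn u·dn v − m·sn u·sn v·cn u·cn v)/D = 0.9661110500723062/0.9776202494954813 = 0.9882273311859952

sn(u+v)=-0.7260194203 cn(u+v)=0.6876741971 dn(u+v)=0.9882273312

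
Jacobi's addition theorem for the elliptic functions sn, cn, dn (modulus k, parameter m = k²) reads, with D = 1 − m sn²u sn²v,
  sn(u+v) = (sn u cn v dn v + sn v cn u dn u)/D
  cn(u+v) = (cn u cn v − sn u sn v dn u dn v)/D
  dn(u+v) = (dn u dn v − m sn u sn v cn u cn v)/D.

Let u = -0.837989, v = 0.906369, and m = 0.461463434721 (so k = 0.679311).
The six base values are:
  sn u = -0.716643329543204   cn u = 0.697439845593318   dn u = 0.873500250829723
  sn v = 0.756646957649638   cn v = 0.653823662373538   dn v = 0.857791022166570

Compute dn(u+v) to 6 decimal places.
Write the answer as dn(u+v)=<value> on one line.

dn(u+v)=0.998923

m = k² = 0.461463434721
D = 1 − m·sn²u·sn²v = 0.8643155744442149
dn(u+v) = (dn u·dn v − m·sn u·sn v·cn u·cn v)/D = 0.863384717053203/0.8643155744442149 = 0.9989230121282837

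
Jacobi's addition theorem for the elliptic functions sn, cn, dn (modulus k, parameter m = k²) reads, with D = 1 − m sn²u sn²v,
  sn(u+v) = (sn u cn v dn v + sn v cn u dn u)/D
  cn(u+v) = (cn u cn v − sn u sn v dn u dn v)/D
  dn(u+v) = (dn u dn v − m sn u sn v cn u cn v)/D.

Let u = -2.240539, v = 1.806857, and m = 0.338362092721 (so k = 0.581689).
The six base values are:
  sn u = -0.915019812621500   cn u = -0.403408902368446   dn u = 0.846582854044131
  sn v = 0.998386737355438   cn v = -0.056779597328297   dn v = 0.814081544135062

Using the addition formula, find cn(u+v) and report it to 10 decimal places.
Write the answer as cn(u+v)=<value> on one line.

m = k² = 0.338362092721
D = 1 − m·sn²u·sn²v = 0.7176158579021688
cn(u+v) = (cn u·cn v − sn u·sn v·dn u·dn v)/D = 0.6525082351489911/0.7176158579021688 = 0.9092723188371158

cn(u+v)=0.9092723188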